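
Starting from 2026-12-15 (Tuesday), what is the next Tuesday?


Current: Tuesday
Target: Tuesday
Days ahead: 7

Next Tuesday: 2026-12-22


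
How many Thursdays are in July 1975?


July 1975 has 31 days
Anchor: Jan 1, 1975. With p = 1975 - 1 = 1974: (p + p//4 - p//100 + p//400) mod 7 = (1974 + 493 - 19 + 4) mod 7 = 2452 mod 7 = 2 -> Wednesday (Mon=0 ... Sun=6)
Days before July (Jan-Jun): 181; July 1 index = (2 + 181) mod 7 = 1 -> Tuesday
First Thursday is July 3
Thursdays: 3, 10, 17, 24, 31

5 Thursdays


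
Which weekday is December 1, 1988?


Target: December 1, 1988
Anchor: Jan 1, 1988. With p = 1988 - 1 = 1987: (p + p//4 - p//100 + p//400) mod 7 = (1987 + 496 - 19 + 4) mod 7 = 2468 mod 7 = 4 -> Friday (Mon=0 ... Sun=6)
Days before December (Jan-Nov): 335 days
Weekday index = (4 + 335) mod 7 = 3

Thursday


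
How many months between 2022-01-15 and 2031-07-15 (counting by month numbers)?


From January 2022 to July 2031
9 years * 12 = 108 months, plus 6 months = 114

114 months


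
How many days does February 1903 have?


February 1903 (leap year: no)

28 days


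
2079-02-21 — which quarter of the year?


Month: February (month 2)
Q1: Jan-Mar, Q2: Apr-Jun, Q3: Jul-Sep, Q4: Oct-Dec

Q1


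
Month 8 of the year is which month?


Month 8 of 12

August


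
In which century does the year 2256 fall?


Century = (year - 1) // 100 + 1
= (2256 - 1) // 100 + 1
= 2255 // 100 + 1
= 22 + 1

23rd century


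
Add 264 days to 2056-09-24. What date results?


Start: 2056-09-24, add 264 days
September 2056 has 30 days: 30 - 24 = 6 days to September 30 -> 258 left
October 2056 has 31 days -> 227 left
November 2056 has 30 days -> 197 left
December 2056 has 31 days -> 166 left
January 2057 has 31 days -> 135 left
February 2057 has 28 days -> 107 left
March 2057 has 31 days -> 76 left
April 2057 has 30 days -> 46 left
May 2057 has 31 days -> 15 left
June 2057: 15 <= 30 -> lands on June 15

Result: 2057-06-15


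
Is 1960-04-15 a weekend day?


Anchor: Jan 1, 1960. With p = 1960 - 1 = 1959: (p + p//4 - p//100 + p//400) mod 7 = (1959 + 489 - 19 + 4) mod 7 = 2433 mod 7 = 4 -> Friday (Mon=0 ... Sun=6)
Day of year: 106; offset = 105
Weekday index = (4 + 105) mod 7 = 4 -> Friday
Weekend days: Saturday, Sunday

No


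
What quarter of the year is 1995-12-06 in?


Month: December (month 12)
Q1: Jan-Mar, Q2: Apr-Jun, Q3: Jul-Sep, Q4: Oct-Dec

Q4


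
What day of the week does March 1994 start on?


Target: March 1, 1994
Anchor: Jan 1, 1994. With p = 1994 - 1 = 1993: (p + p//4 - p//100 + p//400) mod 7 = (1993 + 498 - 19 + 4) mod 7 = 2476 mod 7 = 5 -> Saturday (Mon=0 ... Sun=6)
Days before March (Jan-Feb): 59 days
Weekday index = (5 + 59) mod 7 = 1

Tuesday


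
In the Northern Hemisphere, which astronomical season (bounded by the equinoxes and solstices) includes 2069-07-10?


Date: July 10
Astronomical Summer (approx.; exact equinox/solstice day varies by year): June 21 to September 21
July 10 falls within the Summer window

Summer


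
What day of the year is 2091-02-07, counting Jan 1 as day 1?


Date: February 7, 2091
Days in months 1 through 1: 31
Plus 7 days in February

Day of year: 38


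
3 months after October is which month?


October is month 10
10 + 3 = 13; wrap: 13 - 12 = 1

January


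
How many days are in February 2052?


February 2052 (leap year: yes)

29 days


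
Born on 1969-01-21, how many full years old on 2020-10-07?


Birth: 1969-01-21
Reference: 2020-10-07
Year difference: 2020 - 1969 = 51

51 years old


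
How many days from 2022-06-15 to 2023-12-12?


From 2022-06-15 to 2023-12-12
2022-06-15: days before June = 31 + 28 + 31 + 30 + 31 = 151 (2022 is not a leap year); day of year = 151 + 15 = 166
2023-12-12: days before December = 31 + 28 + 31 + 30 + 31 + 30 + 31 + 31 + 30 + 31 + 30 = 334 (2023 is not a leap year); day of year = 334 + 12 = 346
Rest of 2022: 365 - 166 = 199
Total = 199 + 346 = 545

545 days


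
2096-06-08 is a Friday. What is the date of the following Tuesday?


Current: Friday
Target: Tuesday
Days ahead: 4

Next Tuesday: 2096-06-12


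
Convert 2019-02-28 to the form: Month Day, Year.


ISO 2019-02-28 parses as year=2019, month=02, day=28
Month 2 -> February

February 28, 2019


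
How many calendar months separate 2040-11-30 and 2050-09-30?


From November 2040 to September 2050
10 years * 12 = 120 months, minus 2 months = 118

118 months


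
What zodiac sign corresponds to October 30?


Date: October 30
Conventional tropical zodiac dates: Scorpio from October 23 onward; Sagittarius starts November 22
October 30 falls within the Scorpio range

Scorpio


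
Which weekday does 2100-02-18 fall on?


Date: February 18, 2100
Anchor: Jan 1, 2100. With p = 2100 - 1 = 2099: (p + p//4 - p//100 + p//400) mod 7 = (2099 + 524 - 20 + 5) mod 7 = 2608 mod 7 = 4 -> Friday (Mon=0 ... Sun=6)
Days before February (Jan): 31; offset = 31 + 18 - 1 = 48
Weekday index = (4 + 48) mod 7 = 3

Day of the week: Thursday


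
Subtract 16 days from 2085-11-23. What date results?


Start: 2085-11-23, subtract 16 days
23 - 16 = 7 stays within November 2085

Result: 2085-11-07


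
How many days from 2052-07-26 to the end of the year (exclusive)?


Day of year: 208 of 366
Remaining = 366 - 208

158 days


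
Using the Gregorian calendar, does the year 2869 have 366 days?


Gregorian leap year rule: divisible by 4, but not by 100, unless also by 400.
2869 is not divisible by 4 -> not a leap year

No


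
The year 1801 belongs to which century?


Century = (year - 1) // 100 + 1
= (1801 - 1) // 100 + 1
= 1800 // 100 + 1
= 18 + 1

19th century


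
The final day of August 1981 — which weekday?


August 1981 has 31 days
Anchor: Jan 1, 1981. With p = 1981 - 1 = 1980: (p + p//4 - p//100 + p//400) mod 7 = (1980 + 495 - 19 + 4) mod 7 = 2460 mod 7 = 3 -> Thursday (Mon=0 ... Sun=6)
Days before August (Jan-Jul): 212; August 1 index = (3 + 212) mod 7 = 5 -> Saturday
Last day offset: 31 - 1 = 30 days
Weekday index = (5 + 30) mod 7 = 0

Monday, August 31


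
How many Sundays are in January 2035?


January 2035 has 31 days
Anchor: Jan 1, 2035. With p = 2035 - 1 = 2034: (p + p//4 - p//100 + p//400) mod 7 = (2034 + 508 - 20 + 5) mod 7 = 2527 mod 7 = 0 -> Monday (Mon=0 ... Sun=6)
January 1 is the anchor itself -> Monday
First Sunday is January 7
Sundays: 7, 14, 21, 28

4 Sundays


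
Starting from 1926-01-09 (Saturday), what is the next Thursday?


Current: Saturday
Target: Thursday
Days ahead: 5

Next Thursday: 1926-01-14


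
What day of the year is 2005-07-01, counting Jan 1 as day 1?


Date: July 1, 2005
Days in months 1 through 6: 181
Plus 1 days in July

Day of year: 182


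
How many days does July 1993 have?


July 1993

31 days


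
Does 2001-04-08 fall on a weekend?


Anchor: Jan 1, 2001. With p = 2001 - 1 = 2000: (p + p//4 - p//100 + p//400) mod 7 = (2000 + 500 - 20 + 5) mod 7 = 2485 mod 7 = 0 -> Monday (Mon=0 ... Sun=6)
Day of year: 98; offset = 97
Weekday index = (0 + 97) mod 7 = 6 -> Sunday
Weekend days: Saturday, Sunday

Yes


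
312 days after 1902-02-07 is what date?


Start: 1902-02-07, add 312 days
February 1902 has 28 days: 28 - 7 = 21 days to February 28 -> 291 left
March 1902 has 31 days -> 260 left
April 1902 has 30 days -> 230 left
May 1902 has 31 days -> 199 left
June 1902 has 30 days -> 169 left
July 1902 has 31 days -> 138 left
August 1902 has 31 days -> 107 left
September 1902 has 30 days -> 77 left
October 1902 has 31 days -> 46 left
November 1902 has 30 days -> 16 left
December 1902: 16 <= 31 -> lands on December 16

Result: 1902-12-16


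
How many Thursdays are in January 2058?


January 2058 has 31 days
Anchor: Jan 1, 2058. With p = 2058 - 1 = 2057: (p + p//4 - p//100 + p//400) mod 7 = (2057 + 514 - 20 + 5) mod 7 = 2556 mod 7 = 1 -> Tuesday (Mon=0 ... Sun=6)
January 1 is the anchor itself -> Tuesday
First Thursday is January 3
Thursdays: 3, 10, 17, 24, 31

5 Thursdays


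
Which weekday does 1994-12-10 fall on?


Date: December 10, 1994
Anchor: Jan 1, 1994. With p = 1994 - 1 = 1993: (p + p//4 - p//100 + p//400) mod 7 = (1993 + 498 - 19 + 4) mod 7 = 2476 mod 7 = 5 -> Saturday (Mon=0 ... Sun=6)
Days before December (Jan-Nov): 334; offset = 334 + 10 - 1 = 343
Weekday index = (5 + 343) mod 7 = 5

Day of the week: Saturday


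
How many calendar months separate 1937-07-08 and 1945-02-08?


From July 1937 to February 1945
8 years * 12 = 96 months, minus 5 months = 91

91 months


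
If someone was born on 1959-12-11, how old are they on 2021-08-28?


Birth: 1959-12-11
Reference: 2021-08-28
Year difference: 2021 - 1959 = 62
Birthday not yet reached in 2021, subtract 1

61 years old


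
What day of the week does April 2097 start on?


Target: April 1, 2097
Anchor: Jan 1, 2097. With p = 2097 - 1 = 2096: (p + p//4 - p//100 + p//400) mod 7 = (2096 + 524 - 20 + 5) mod 7 = 2605 mod 7 = 1 -> Tuesday (Mon=0 ... Sun=6)
Days before April (Jan-Mar): 90 days
Weekday index = (1 + 90) mod 7 = 0

Monday


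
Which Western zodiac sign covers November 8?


Date: November 8
Conventional tropical zodiac dates: Scorpio from October 23 onward; Sagittarius starts November 22
November 8 falls within the Scorpio range

Scorpio


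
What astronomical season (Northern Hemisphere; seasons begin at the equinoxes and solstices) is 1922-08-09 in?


Date: August 9
Astronomical Summer (approx.; exact equinox/solstice day varies by year): June 21 to September 21
August 9 falls within the Summer window

Summer


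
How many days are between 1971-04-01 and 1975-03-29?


From 1971-04-01 to 1975-03-29
1971-04-01: days before April = 31 + 28 + 31 = 90 (1971 is not a leap year); day of year = 90 + 1 = 91
1975-03-29: days before March = 31 + 28 = 59 (1975 is not a leap year); day of year = 59 + 29 = 88
Rest of 1971: 365 - 91 = 274
Full years 1972 (366), 1973 (365), 1974 (365): 1096
Total = 274 + 1096 + 88 = 1458

1458 days


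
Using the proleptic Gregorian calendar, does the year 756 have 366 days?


Gregorian leap year rule: divisible by 4, but not by 100, unless also by 400.
756 is divisible by 4 but not 100 -> leap year

Yes


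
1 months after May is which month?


May is month 5
5 + 1 = 6

June


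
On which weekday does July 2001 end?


July 2001 has 31 days
Anchor: Jan 1, 2001. With p = 2001 - 1 = 2000: (p + p//4 - p//100 + p//400) mod 7 = (2000 + 500 - 20 + 5) mod 7 = 2485 mod 7 = 0 -> Monday (Mon=0 ... Sun=6)
Days before July (Jan-Jun): 181; July 1 index = (0 + 181) mod 7 = 6 -> Sunday
Last day offset: 31 - 1 = 30 days
Weekday index = (6 + 30) mod 7 = 1

Tuesday, July 31


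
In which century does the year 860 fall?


Century = (year - 1) // 100 + 1
= (860 - 1) // 100 + 1
= 859 // 100 + 1
= 8 + 1

9th century


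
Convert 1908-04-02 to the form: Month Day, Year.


ISO 1908-04-02 parses as year=1908, month=04, day=02
Month 4 -> April

April 2, 1908


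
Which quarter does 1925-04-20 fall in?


Month: April (month 4)
Q1: Jan-Mar, Q2: Apr-Jun, Q3: Jul-Sep, Q4: Oct-Dec

Q2


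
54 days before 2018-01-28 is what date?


Start: 2018-01-28, subtract 54 days
Back 28 days from January 28 reaches December 31, 2017 -> 26 left
December 2017: 31 - 26 = 5 -> lands on December 5

Result: 2017-12-05


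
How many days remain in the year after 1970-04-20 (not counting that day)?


Day of year: 110 of 365
Remaining = 365 - 110

255 days


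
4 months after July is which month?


July is month 7
7 + 4 = 11

November


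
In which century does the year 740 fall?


Century = (year - 1) // 100 + 1
= (740 - 1) // 100 + 1
= 739 // 100 + 1
= 7 + 1

8th century


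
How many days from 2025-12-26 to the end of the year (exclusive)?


Day of year: 360 of 365
Remaining = 365 - 360

5 days


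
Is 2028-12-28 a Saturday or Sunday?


Anchor: Jan 1, 2028. With p = 2028 - 1 = 2027: (p + p//4 - p//100 + p//400) mod 7 = (2027 + 506 - 20 + 5) mod 7 = 2518 mod 7 = 5 -> Saturday (Mon=0 ... Sun=6)
Day of year: 363; offset = 362
Weekday index = (5 + 362) mod 7 = 3 -> Thursday
Weekend days: Saturday, Sunday

No


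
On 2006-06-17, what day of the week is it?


Date: June 17, 2006
Anchor: Jan 1, 2006. With p = 2006 - 1 = 2005: (p + p//4 - p//100 + p//400) mod 7 = (2005 + 501 - 20 + 5) mod 7 = 2491 mod 7 = 6 -> Sunday (Mon=0 ... Sun=6)
Days before June (Jan-May): 151; offset = 151 + 17 - 1 = 167
Weekday index = (6 + 167) mod 7 = 5

Day of the week: Saturday


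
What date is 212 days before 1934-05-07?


Start: 1934-05-07, subtract 212 days
Back 7 days from May 7 reaches April 30, 1934 -> 205 left
April 1934 has 30 days -> back to March 31, 1934 -> 175 left
March 1934 has 31 days -> back to February 28, 1934 -> 144 left
February 1934 has 28 days -> back to January 31, 1934 -> 116 left
January 1934 has 31 days -> back to December 31, 1933 -> 85 left
December 1933 has 31 days -> back to November 30, 1933 -> 54 left
November 1933 has 30 days -> back to October 31, 1933 -> 24 left
October 1933: 31 - 24 = 7 -> lands on October 7

Result: 1933-10-07


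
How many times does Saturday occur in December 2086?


December 2086 has 31 days
Anchor: Jan 1, 2086. With p = 2086 - 1 = 2085: (p + p//4 - p//100 + p//400) mod 7 = (2085 + 521 - 20 + 5) mod 7 = 2591 mod 7 = 1 -> Tuesday (Mon=0 ... Sun=6)
Days before December (Jan-Nov): 334; December 1 index = (1 + 334) mod 7 = 6 -> Sunday
First Saturday is December 7
Saturdays: 7, 14, 21, 28

4 Saturdays


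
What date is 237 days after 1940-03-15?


Start: 1940-03-15, add 237 days
March 1940 has 31 days: 31 - 15 = 16 days to March 31 -> 221 left
April 1940 has 30 days -> 191 left
May 1940 has 31 days -> 160 left
June 1940 has 30 days -> 130 left
July 1940 has 31 days -> 99 left
August 1940 has 31 days -> 68 left
September 1940 has 30 days -> 38 left
October 1940 has 31 days -> 7 left
November 1940: 7 <= 30 -> lands on November 7

Result: 1940-11-07


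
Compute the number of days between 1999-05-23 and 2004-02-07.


From 1999-05-23 to 2004-02-07
1999-05-23: days before May = 31 + 28 + 31 + 30 = 120 (1999 is not a leap year); day of year = 120 + 23 = 143
2004-02-07: days before February = 31; day of year = 31 + 7 = 38
Rest of 1999: 365 - 143 = 222
Full years 2000 (366), 2001 (365), 2002 (365), 2003 (365): 1461
Total = 222 + 1461 + 38 = 1721

1721 days


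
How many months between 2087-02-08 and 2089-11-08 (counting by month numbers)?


From February 2087 to November 2089
2 years * 12 = 24 months, plus 9 months = 33

33 months


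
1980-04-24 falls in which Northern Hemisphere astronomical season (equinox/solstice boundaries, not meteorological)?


Date: April 24
Astronomical Spring (approx.; exact equinox/solstice day varies by year): March 20 to June 20
April 24 falls within the Spring window

Spring


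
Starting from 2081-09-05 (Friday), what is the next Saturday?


Current: Friday
Target: Saturday
Days ahead: 1

Next Saturday: 2081-09-06


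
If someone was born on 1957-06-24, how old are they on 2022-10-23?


Birth: 1957-06-24
Reference: 2022-10-23
Year difference: 2022 - 1957 = 65

65 years old


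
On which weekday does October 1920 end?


October 1920 has 31 days
Anchor: Jan 1, 1920. With p = 1920 - 1 = 1919: (p + p//4 - p//100 + p//400) mod 7 = (1919 + 479 - 19 + 4) mod 7 = 2383 mod 7 = 3 -> Thursday (Mon=0 ... Sun=6)
Days before October (Jan-Sep): 274; October 1 index = (3 + 274) mod 7 = 4 -> Friday
Last day offset: 31 - 1 = 30 days
Weekday index = (4 + 30) mod 7 = 6

Sunday, October 31


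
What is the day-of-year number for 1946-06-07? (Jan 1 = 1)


Date: June 7, 1946
Days in months 1 through 5: 151
Plus 7 days in June

Day of year: 158


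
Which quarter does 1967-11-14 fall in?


Month: November (month 11)
Q1: Jan-Mar, Q2: Apr-Jun, Q3: Jul-Sep, Q4: Oct-Dec

Q4


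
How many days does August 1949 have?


August 1949

31 days


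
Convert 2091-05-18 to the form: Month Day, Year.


ISO 2091-05-18 parses as year=2091, month=05, day=18
Month 5 -> May

May 18, 2091


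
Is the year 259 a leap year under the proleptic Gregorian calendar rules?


Gregorian leap year rule: divisible by 4, but not by 100, unless also by 400.
259 is not divisible by 4 -> not a leap year

No


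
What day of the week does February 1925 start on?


Target: February 1, 1925
Anchor: Jan 1, 1925. With p = 1925 - 1 = 1924: (p + p//4 - p//100 + p//400) mod 7 = (1924 + 481 - 19 + 4) mod 7 = 2390 mod 7 = 3 -> Thursday (Mon=0 ... Sun=6)
Days before February (Jan): 31 days
Weekday index = (3 + 31) mod 7 = 6

Sunday


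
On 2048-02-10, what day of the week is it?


Date: February 10, 2048
Anchor: Jan 1, 2048. With p = 2048 - 1 = 2047: (p + p//4 - p//100 + p//400) mod 7 = (2047 + 511 - 20 + 5) mod 7 = 2543 mod 7 = 2 -> Wednesday (Mon=0 ... Sun=6)
Days before February (Jan): 31; offset = 31 + 10 - 1 = 40
Weekday index = (2 + 40) mod 7 = 0

Day of the week: Monday


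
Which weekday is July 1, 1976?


Target: July 1, 1976
Anchor: Jan 1, 1976. With p = 1976 - 1 = 1975: (p + p//4 - p//100 + p//400) mod 7 = (1975 + 493 - 19 + 4) mod 7 = 2453 mod 7 = 3 -> Thursday (Mon=0 ... Sun=6)
Days before July (Jan-Jun): 182 days
Weekday index = (3 + 182) mod 7 = 3

Thursday


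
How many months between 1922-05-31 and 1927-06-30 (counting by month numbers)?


From May 1922 to June 1927
5 years * 12 = 60 months, plus 1 month = 61

61 months


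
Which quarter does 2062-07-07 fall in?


Month: July (month 7)
Q1: Jan-Mar, Q2: Apr-Jun, Q3: Jul-Sep, Q4: Oct-Dec

Q3


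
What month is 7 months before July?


July is month 7
7 - 7 = 0; wrap: 0 + 12 = 12

December


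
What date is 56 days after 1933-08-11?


Start: 1933-08-11, add 56 days
August 1933 has 31 days: 31 - 11 = 20 days to August 31 -> 36 left
September 1933 has 30 days -> 6 left
October 1933: 6 <= 31 -> lands on October 6

Result: 1933-10-06


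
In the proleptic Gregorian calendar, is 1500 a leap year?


Gregorian leap year rule: divisible by 4, but not by 100, unless also by 400.
1500 is divisible by 100 but not 400 -> not a leap year

No


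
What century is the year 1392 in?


Century = (year - 1) // 100 + 1
= (1392 - 1) // 100 + 1
= 1391 // 100 + 1
= 13 + 1

14th century


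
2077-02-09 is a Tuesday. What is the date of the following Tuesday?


Current: Tuesday
Target: Tuesday
Days ahead: 7

Next Tuesday: 2077-02-16


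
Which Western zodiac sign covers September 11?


Date: September 11
Conventional tropical zodiac dates: Virgo from August 23 onward; Libra starts September 23
September 11 falls within the Virgo range

Virgo


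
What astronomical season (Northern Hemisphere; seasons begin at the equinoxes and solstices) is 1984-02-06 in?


Date: February 6
Astronomical Winter (approx.; exact equinox/solstice day varies by year): December 21 to March 19
February 6 falls within the Winter window

Winter


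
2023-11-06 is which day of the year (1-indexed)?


Date: November 6, 2023
Days in months 1 through 10: 304
Plus 6 days in November

Day of year: 310


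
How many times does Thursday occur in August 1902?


August 1902 has 31 days
Anchor: Jan 1, 1902. With p = 1902 - 1 = 1901: (p + p//4 - p//100 + p//400) mod 7 = (1901 + 475 - 19 + 4) mod 7 = 2361 mod 7 = 2 -> Wednesday (Mon=0 ... Sun=6)
Days before August (Jan-Jul): 212; August 1 index = (2 + 212) mod 7 = 4 -> Friday
First Thursday is August 7
Thursdays: 7, 14, 21, 28

4 Thursdays


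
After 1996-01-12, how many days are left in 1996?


Day of year: 12 of 366
Remaining = 366 - 12

354 days


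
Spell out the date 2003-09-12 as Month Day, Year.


ISO 2003-09-12 parses as year=2003, month=09, day=12
Month 9 -> September

September 12, 2003


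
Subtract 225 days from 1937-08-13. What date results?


Start: 1937-08-13, subtract 225 days
Back 13 days from August 13 reaches July 31, 1937 -> 212 left
July 1937 has 31 days -> back to June 30, 1937 -> 181 left
June 1937 has 30 days -> back to May 31, 1937 -> 151 left
May 1937 has 31 days -> back to April 30, 1937 -> 120 left
April 1937 has 30 days -> back to March 31, 1937 -> 90 left
March 1937 has 31 days -> back to February 28, 1937 -> 59 left
February 1937 has 28 days -> back to January 31, 1937 -> 31 left
January 1937 has 31 days -> back to December 31, 1936 -> 0 left
December 1936: 31 - 0 = 31 -> lands on December 31

Result: 1936-12-31


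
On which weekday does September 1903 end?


September 1903 has 30 days
Anchor: Jan 1, 1903. With p = 1903 - 1 = 1902: (p + p//4 - p//100 + p//400) mod 7 = (1902 + 475 - 19 + 4) mod 7 = 2362 mod 7 = 3 -> Thursday (Mon=0 ... Sun=6)
Days before September (Jan-Aug): 243; September 1 index = (3 + 243) mod 7 = 1 -> Tuesday
Last day offset: 30 - 1 = 29 days
Weekday index = (1 + 29) mod 7 = 2

Wednesday, September 30


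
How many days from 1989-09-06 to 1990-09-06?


From 1989-09-06 to 1990-09-06
1989-09-06: days before September = 31 + 28 + 31 + 30 + 31 + 30 + 31 + 31 = 243 (1989 is not a leap year); day of year = 243 + 6 = 249
1990-09-06: days before September = 31 + 28 + 31 + 30 + 31 + 30 + 31 + 31 = 243 (1990 is not a leap year); day of year = 243 + 6 = 249
Rest of 1989: 365 - 249 = 116
Total = 116 + 249 = 365

365 days


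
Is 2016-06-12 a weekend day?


Anchor: Jan 1, 2016. With p = 2016 - 1 = 2015: (p + p//4 - p//100 + p//400) mod 7 = (2015 + 503 - 20 + 5) mod 7 = 2503 mod 7 = 4 -> Friday (Mon=0 ... Sun=6)
Day of year: 164; offset = 163
Weekday index = (4 + 163) mod 7 = 6 -> Sunday
Weekend days: Saturday, Sunday

Yes


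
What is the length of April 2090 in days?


April 2090

30 days


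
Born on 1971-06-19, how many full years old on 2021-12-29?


Birth: 1971-06-19
Reference: 2021-12-29
Year difference: 2021 - 1971 = 50

50 years old


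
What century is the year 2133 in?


Century = (year - 1) // 100 + 1
= (2133 - 1) // 100 + 1
= 2132 // 100 + 1
= 21 + 1

22nd century


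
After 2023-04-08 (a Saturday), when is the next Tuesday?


Current: Saturday
Target: Tuesday
Days ahead: 3

Next Tuesday: 2023-04-11


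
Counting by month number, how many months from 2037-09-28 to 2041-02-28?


From September 2037 to February 2041
4 years * 12 = 48 months, minus 7 months = 41

41 months


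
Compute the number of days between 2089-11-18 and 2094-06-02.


From 2089-11-18 to 2094-06-02
2089-11-18: days before November = 31 + 28 + 31 + 30 + 31 + 30 + 31 + 31 + 30 + 31 = 304 (2089 is not a leap year); day of year = 304 + 18 = 322
2094-06-02: days before June = 31 + 28 + 31 + 30 + 31 = 151 (2094 is not a leap year); day of year = 151 + 2 = 153
Rest of 2089: 365 - 322 = 43
Full years 2090 (365), 2091 (365), 2092 (366), 2093 (365): 1461
Total = 43 + 1461 + 153 = 1657

1657 days


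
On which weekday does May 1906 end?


May 1906 has 31 days
Anchor: Jan 1, 1906. With p = 1906 - 1 = 1905: (p + p//4 - p//100 + p//400) mod 7 = (1905 + 476 - 19 + 4) mod 7 = 2366 mod 7 = 0 -> Monday (Mon=0 ... Sun=6)
Days before May (Jan-Apr): 120; May 1 index = (0 + 120) mod 7 = 1 -> Tuesday
Last day offset: 31 - 1 = 30 days
Weekday index = (1 + 30) mod 7 = 3

Thursday, May 31


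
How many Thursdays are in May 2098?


May 2098 has 31 days
Anchor: Jan 1, 2098. With p = 2098 - 1 = 2097: (p + p//4 - p//100 + p//400) mod 7 = (2097 + 524 - 20 + 5) mod 7 = 2606 mod 7 = 2 -> Wednesday (Mon=0 ... Sun=6)
Days before May (Jan-Apr): 120; May 1 index = (2 + 120) mod 7 = 3 -> Thursday
First Thursday is May 1
Thursdays: 1, 8, 15, 22, 29

5 Thursdays


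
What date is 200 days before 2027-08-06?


Start: 2027-08-06, subtract 200 days
Back 6 days from August 6 reaches July 31, 2027 -> 194 left
July 2027 has 31 days -> back to June 30, 2027 -> 163 left
June 2027 has 30 days -> back to May 31, 2027 -> 133 left
May 2027 has 31 days -> back to April 30, 2027 -> 102 left
April 2027 has 30 days -> back to March 31, 2027 -> 72 left
March 2027 has 31 days -> back to February 28, 2027 -> 41 left
February 2027 has 28 days -> back to January 31, 2027 -> 13 left
January 2027: 31 - 13 = 18 -> lands on January 18

Result: 2027-01-18


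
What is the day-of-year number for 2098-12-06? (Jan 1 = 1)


Date: December 6, 2098
Days in months 1 through 11: 334
Plus 6 days in December

Day of year: 340


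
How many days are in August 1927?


August 1927

31 days


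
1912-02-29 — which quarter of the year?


Month: February (month 2)
Q1: Jan-Mar, Q2: Apr-Jun, Q3: Jul-Sep, Q4: Oct-Dec

Q1


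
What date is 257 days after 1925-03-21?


Start: 1925-03-21, add 257 days
March 1925 has 31 days: 31 - 21 = 10 days to March 31 -> 247 left
April 1925 has 30 days -> 217 left
May 1925 has 31 days -> 186 left
June 1925 has 30 days -> 156 left
July 1925 has 31 days -> 125 left
August 1925 has 31 days -> 94 left
September 1925 has 30 days -> 64 left
October 1925 has 31 days -> 33 left
November 1925 has 30 days -> 3 left
December 1925: 3 <= 31 -> lands on December 3

Result: 1925-12-03


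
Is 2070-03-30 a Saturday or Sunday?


Anchor: Jan 1, 2070. With p = 2070 - 1 = 2069: (p + p//4 - p//100 + p//400) mod 7 = (2069 + 517 - 20 + 5) mod 7 = 2571 mod 7 = 2 -> Wednesday (Mon=0 ... Sun=6)
Day of year: 89; offset = 88
Weekday index = (2 + 88) mod 7 = 6 -> Sunday
Weekend days: Saturday, Sunday

Yes


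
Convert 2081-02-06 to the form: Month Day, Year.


ISO 2081-02-06 parses as year=2081, month=02, day=06
Month 2 -> February

February 6, 2081


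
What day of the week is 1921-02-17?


Date: February 17, 1921
Anchor: Jan 1, 1921. With p = 1921 - 1 = 1920: (p + p//4 - p//100 + p//400) mod 7 = (1920 + 480 - 19 + 4) mod 7 = 2385 mod 7 = 5 -> Saturday (Mon=0 ... Sun=6)
Days before February (Jan): 31; offset = 31 + 17 - 1 = 47
Weekday index = (5 + 47) mod 7 = 3

Day of the week: Thursday


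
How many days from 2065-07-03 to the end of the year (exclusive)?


Day of year: 184 of 365
Remaining = 365 - 184

181 days


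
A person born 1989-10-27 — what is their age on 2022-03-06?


Birth: 1989-10-27
Reference: 2022-03-06
Year difference: 2022 - 1989 = 33
Birthday not yet reached in 2022, subtract 1

32 years old


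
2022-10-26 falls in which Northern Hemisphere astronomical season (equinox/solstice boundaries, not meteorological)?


Date: October 26
Astronomical Autumn (approx.; exact equinox/solstice day varies by year): September 22 to December 20
October 26 falls within the Autumn window

Autumn


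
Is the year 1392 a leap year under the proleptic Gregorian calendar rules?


Gregorian leap year rule: divisible by 4, but not by 100, unless also by 400.
1392 is divisible by 4 but not 100 -> leap year

Yes


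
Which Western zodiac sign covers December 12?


Date: December 12
Conventional tropical zodiac dates: Sagittarius from November 22 onward; Capricorn starts December 22
December 12 falls within the Sagittarius range

Sagittarius


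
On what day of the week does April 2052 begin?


Target: April 1, 2052
Anchor: Jan 1, 2052. With p = 2052 - 1 = 2051: (p + p//4 - p//100 + p//400) mod 7 = (2051 + 512 - 20 + 5) mod 7 = 2548 mod 7 = 0 -> Monday (Mon=0 ... Sun=6)
Days before April (Jan-Mar): 91 days
Weekday index = (0 + 91) mod 7 = 0

Monday


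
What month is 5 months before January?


January is month 1
1 - 5 = -4; wrap: -4 + 12 = 8

August


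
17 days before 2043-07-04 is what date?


Start: 2043-07-04, subtract 17 days
Back 4 days from July 4 reaches June 30, 2043 -> 13 left
June 2043: 30 - 13 = 17 -> lands on June 17

Result: 2043-06-17


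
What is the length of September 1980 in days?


September 1980

30 days


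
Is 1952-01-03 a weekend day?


Anchor: Jan 1, 1952. With p = 1952 - 1 = 1951: (p + p//4 - p//100 + p//400) mod 7 = (1951 + 487 - 19 + 4) mod 7 = 2423 mod 7 = 1 -> Tuesday (Mon=0 ... Sun=6)
Day of year: 3; offset = 2
Weekday index = (1 + 2) mod 7 = 3 -> Thursday
Weekend days: Saturday, Sunday

No


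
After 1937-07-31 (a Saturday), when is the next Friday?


Current: Saturday
Target: Friday
Days ahead: 6

Next Friday: 1937-08-06


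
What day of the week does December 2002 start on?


Target: December 1, 2002
Anchor: Jan 1, 2002. With p = 2002 - 1 = 2001: (p + p//4 - p//100 + p//400) mod 7 = (2001 + 500 - 20 + 5) mod 7 = 2486 mod 7 = 1 -> Tuesday (Mon=0 ... Sun=6)
Days before December (Jan-Nov): 334 days
Weekday index = (1 + 334) mod 7 = 6

Sunday


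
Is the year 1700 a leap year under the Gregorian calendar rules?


Gregorian leap year rule: divisible by 4, but not by 100, unless also by 400.
1700 is divisible by 100 but not 400 -> not a leap year

No


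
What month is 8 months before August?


August is month 8
8 - 8 = 0; wrap: 0 + 12 = 12

December


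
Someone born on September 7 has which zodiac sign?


Date: September 7
Conventional tropical zodiac dates: Virgo from August 23 onward; Libra starts September 23
September 7 falls within the Virgo range

Virgo


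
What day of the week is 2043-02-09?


Date: February 9, 2043
Anchor: Jan 1, 2043. With p = 2043 - 1 = 2042: (p + p//4 - p//100 + p//400) mod 7 = (2042 + 510 - 20 + 5) mod 7 = 2537 mod 7 = 3 -> Thursday (Mon=0 ... Sun=6)
Days before February (Jan): 31; offset = 31 + 9 - 1 = 39
Weekday index = (3 + 39) mod 7 = 0

Day of the week: Monday


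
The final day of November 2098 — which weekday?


November 2098 has 30 days
Anchor: Jan 1, 2098. With p = 2098 - 1 = 2097: (p + p//4 - p//100 + p//400) mod 7 = (2097 + 524 - 20 + 5) mod 7 = 2606 mod 7 = 2 -> Wednesday (Mon=0 ... Sun=6)
Days before November (Jan-Oct): 304; November 1 index = (2 + 304) mod 7 = 5 -> Saturday
Last day offset: 30 - 1 = 29 days
Weekday index = (5 + 29) mod 7 = 6

Sunday, November 30


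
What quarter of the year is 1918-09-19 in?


Month: September (month 9)
Q1: Jan-Mar, Q2: Apr-Jun, Q3: Jul-Sep, Q4: Oct-Dec

Q3


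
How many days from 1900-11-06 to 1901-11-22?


From 1900-11-06 to 1901-11-22
1900-11-06: days before November = 31 + 28 + 31 + 30 + 31 + 30 + 31 + 31 + 30 + 31 = 304 (1900 is not a leap year); day of year = 304 + 6 = 310
1901-11-22: days before November = 31 + 28 + 31 + 30 + 31 + 30 + 31 + 31 + 30 + 31 = 304 (1901 is not a leap year); day of year = 304 + 22 = 326
Rest of 1900: 365 - 310 = 55
Total = 55 + 326 = 381

381 days


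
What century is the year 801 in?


Century = (year - 1) // 100 + 1
= (801 - 1) // 100 + 1
= 800 // 100 + 1
= 8 + 1

9th century


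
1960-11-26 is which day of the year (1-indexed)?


Date: November 26, 1960
Days in months 1 through 10: 305
Plus 26 days in November

Day of year: 331


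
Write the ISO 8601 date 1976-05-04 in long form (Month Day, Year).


ISO 1976-05-04 parses as year=1976, month=05, day=04
Month 5 -> May

May 4, 1976


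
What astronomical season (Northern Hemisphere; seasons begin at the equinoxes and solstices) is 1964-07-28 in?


Date: July 28
Astronomical Summer (approx.; exact equinox/solstice day varies by year): June 21 to September 21
July 28 falls within the Summer window

Summer


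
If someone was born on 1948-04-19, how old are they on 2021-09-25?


Birth: 1948-04-19
Reference: 2021-09-25
Year difference: 2021 - 1948 = 73

73 years old


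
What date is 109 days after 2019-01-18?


Start: 2019-01-18, add 109 days
January 2019 has 31 days: 31 - 18 = 13 days to January 31 -> 96 left
February 2019 has 28 days -> 68 left
March 2019 has 31 days -> 37 left
April 2019 has 30 days -> 7 left
May 2019: 7 <= 31 -> lands on May 7

Result: 2019-05-07


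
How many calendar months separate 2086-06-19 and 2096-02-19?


From June 2086 to February 2096
10 years * 12 = 120 months, minus 4 months = 116

116 months


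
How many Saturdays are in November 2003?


November 2003 has 30 days
Anchor: Jan 1, 2003. With p = 2003 - 1 = 2002: (p + p//4 - p//100 + p//400) mod 7 = (2002 + 500 - 20 + 5) mod 7 = 2487 mod 7 = 2 -> Wednesday (Mon=0 ... Sun=6)
Days before November (Jan-Oct): 304; November 1 index = (2 + 304) mod 7 = 5 -> Saturday
First Saturday is November 1
Saturdays: 1, 8, 15, 22, 29

5 Saturdays


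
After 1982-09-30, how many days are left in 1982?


Day of year: 273 of 365
Remaining = 365 - 273

92 days


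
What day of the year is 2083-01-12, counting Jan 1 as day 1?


Date: January 12, 2083
No months before January
Plus 12 days in January

Day of year: 12


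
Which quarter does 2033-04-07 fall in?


Month: April (month 4)
Q1: Jan-Mar, Q2: Apr-Jun, Q3: Jul-Sep, Q4: Oct-Dec

Q2


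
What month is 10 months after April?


April is month 4
4 + 10 = 14; wrap: 14 - 12 = 2

February


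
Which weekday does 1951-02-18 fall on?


Date: February 18, 1951
Anchor: Jan 1, 1951. With p = 1951 - 1 = 1950: (p + p//4 - p//100 + p//400) mod 7 = (1950 + 487 - 19 + 4) mod 7 = 2422 mod 7 = 0 -> Monday (Mon=0 ... Sun=6)
Days before February (Jan): 31; offset = 31 + 18 - 1 = 48
Weekday index = (0 + 48) mod 7 = 6

Day of the week: Sunday


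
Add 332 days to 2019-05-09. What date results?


Start: 2019-05-09, add 332 days
May 2019 has 31 days: 31 - 9 = 22 days to May 31 -> 310 left
June 2019 has 30 days -> 280 left
July 2019 has 31 days -> 249 left
August 2019 has 31 days -> 218 left
September 2019 has 30 days -> 188 left
October 2019 has 31 days -> 157 left
November 2019 has 30 days -> 127 left
December 2019 has 31 days -> 96 left
January 2020 has 31 days -> 65 left
February 2020 has 29 days -> 36 left
March 2020 has 31 days -> 5 left
April 2020: 5 <= 30 -> lands on April 5

Result: 2020-04-05


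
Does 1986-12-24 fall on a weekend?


Anchor: Jan 1, 1986. With p = 1986 - 1 = 1985: (p + p//4 - p//100 + p//400) mod 7 = (1985 + 496 - 19 + 4) mod 7 = 2466 mod 7 = 2 -> Wednesday (Mon=0 ... Sun=6)
Day of year: 358; offset = 357
Weekday index = (2 + 357) mod 7 = 2 -> Wednesday
Weekend days: Saturday, Sunday

No


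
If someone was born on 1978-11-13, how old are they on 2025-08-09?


Birth: 1978-11-13
Reference: 2025-08-09
Year difference: 2025 - 1978 = 47
Birthday not yet reached in 2025, subtract 1

46 years old


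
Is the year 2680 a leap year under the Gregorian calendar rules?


Gregorian leap year rule: divisible by 4, but not by 100, unless also by 400.
2680 is divisible by 4 but not 100 -> leap year

Yes


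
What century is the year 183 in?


Century = (year - 1) // 100 + 1
= (183 - 1) // 100 + 1
= 182 // 100 + 1
= 1 + 1

2nd century


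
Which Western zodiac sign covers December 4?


Date: December 4
Conventional tropical zodiac dates: Sagittarius from November 22 onward; Capricorn starts December 22
December 4 falls within the Sagittarius range

Sagittarius


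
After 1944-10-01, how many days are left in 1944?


Day of year: 275 of 366
Remaining = 366 - 275

91 days


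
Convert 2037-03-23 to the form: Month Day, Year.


ISO 2037-03-23 parses as year=2037, month=03, day=23
Month 3 -> March

March 23, 2037


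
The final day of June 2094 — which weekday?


June 2094 has 30 days
Anchor: Jan 1, 2094. With p = 2094 - 1 = 2093: (p + p//4 - p//100 + p//400) mod 7 = (2093 + 523 - 20 + 5) mod 7 = 2601 mod 7 = 4 -> Friday (Mon=0 ... Sun=6)
Days before June (Jan-May): 151; June 1 index = (4 + 151) mod 7 = 1 -> Tuesday
Last day offset: 30 - 1 = 29 days
Weekday index = (1 + 29) mod 7 = 2

Wednesday, June 30


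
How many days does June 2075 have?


June 2075

30 days


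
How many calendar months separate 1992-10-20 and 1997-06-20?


From October 1992 to June 1997
5 years * 12 = 60 months, minus 4 months = 56

56 months


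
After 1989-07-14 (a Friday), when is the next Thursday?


Current: Friday
Target: Thursday
Days ahead: 6

Next Thursday: 1989-07-20


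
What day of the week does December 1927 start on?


Target: December 1, 1927
Anchor: Jan 1, 1927. With p = 1927 - 1 = 1926: (p + p//4 - p//100 + p//400) mod 7 = (1926 + 481 - 19 + 4) mod 7 = 2392 mod 7 = 5 -> Saturday (Mon=0 ... Sun=6)
Days before December (Jan-Nov): 334 days
Weekday index = (5 + 334) mod 7 = 3

Thursday


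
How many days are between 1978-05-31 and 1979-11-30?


From 1978-05-31 to 1979-11-30
1978-05-31: days before May = 31 + 28 + 31 + 30 = 120 (1978 is not a leap year); day of year = 120 + 31 = 151
1979-11-30: days before November = 31 + 28 + 31 + 30 + 31 + 30 + 31 + 31 + 30 + 31 = 304 (1979 is not a leap year); day of year = 304 + 30 = 334
Rest of 1978: 365 - 151 = 214
Total = 214 + 334 = 548

548 days


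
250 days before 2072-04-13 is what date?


Start: 2072-04-13, subtract 250 days
Back 13 days from April 13 reaches March 31, 2072 -> 237 left
March 2072 has 31 days -> back to February 29, 2072 -> 206 left
February 2072 has 29 days -> back to January 31, 2072 -> 177 left
January 2072 has 31 days -> back to December 31, 2071 -> 146 left
December 2071 has 31 days -> back to November 30, 2071 -> 115 left
November 2071 has 30 days -> back to October 31, 2071 -> 85 left
October 2071 has 31 days -> back to September 30, 2071 -> 54 left
September 2071 has 30 days -> back to August 31, 2071 -> 24 left
August 2071: 31 - 24 = 7 -> lands on August 7

Result: 2071-08-07


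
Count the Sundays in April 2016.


April 2016 has 30 days
Anchor: Jan 1, 2016. With p = 2016 - 1 = 2015: (p + p//4 - p//100 + p//400) mod 7 = (2015 + 503 - 20 + 5) mod 7 = 2503 mod 7 = 4 -> Friday (Mon=0 ... Sun=6)
Days before April (Jan-Mar): 91; April 1 index = (4 + 91) mod 7 = 4 -> Friday
First Sunday is April 3
Sundays: 3, 10, 17, 24

4 Sundays


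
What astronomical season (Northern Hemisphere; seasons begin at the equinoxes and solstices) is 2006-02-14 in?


Date: February 14
Astronomical Winter (approx.; exact equinox/solstice day varies by year): December 21 to March 19
February 14 falls within the Winter window

Winter


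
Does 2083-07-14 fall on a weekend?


Anchor: Jan 1, 2083. With p = 2083 - 1 = 2082: (p + p//4 - p//100 + p//400) mod 7 = (2082 + 520 - 20 + 5) mod 7 = 2587 mod 7 = 4 -> Friday (Mon=0 ... Sun=6)
Day of year: 195; offset = 194
Weekday index = (4 + 194) mod 7 = 2 -> Wednesday
Weekend days: Saturday, Sunday

No


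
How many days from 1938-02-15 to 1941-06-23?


From 1938-02-15 to 1941-06-23
1938-02-15: days before February = 31; day of year = 31 + 15 = 46
1941-06-23: days before June = 31 + 28 + 31 + 30 + 31 = 151 (1941 is not a leap year); day of year = 151 + 23 = 174
Rest of 1938: 365 - 46 = 319
Full years 1939 (365), 1940 (366): 731
Total = 319 + 731 + 174 = 1224

1224 days


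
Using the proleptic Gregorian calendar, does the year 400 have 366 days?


Gregorian leap year rule: divisible by 4, but not by 100, unless also by 400.
400 is divisible by 400 -> leap year

Yes


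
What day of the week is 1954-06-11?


Date: June 11, 1954
Anchor: Jan 1, 1954. With p = 1954 - 1 = 1953: (p + p//4 - p//100 + p//400) mod 7 = (1953 + 488 - 19 + 4) mod 7 = 2426 mod 7 = 4 -> Friday (Mon=0 ... Sun=6)
Days before June (Jan-May): 151; offset = 151 + 11 - 1 = 161
Weekday index = (4 + 161) mod 7 = 4

Day of the week: Friday


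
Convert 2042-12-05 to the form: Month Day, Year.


ISO 2042-12-05 parses as year=2042, month=12, day=05
Month 12 -> December

December 5, 2042


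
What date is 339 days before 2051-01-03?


Start: 2051-01-03, subtract 339 days
Back 3 days from January 3 reaches December 31, 2050 -> 336 left
December 2050 has 31 days -> back to November 30, 2050 -> 305 left
November 2050 has 30 days -> back to October 31, 2050 -> 275 left
October 2050 has 31 days -> back to September 30, 2050 -> 244 left
September 2050 has 30 days -> back to August 31, 2050 -> 214 left
August 2050 has 31 days -> back to July 31, 2050 -> 183 left
July 2050 has 31 days -> back to June 30, 2050 -> 152 left
June 2050 has 30 days -> back to May 31, 2050 -> 122 left
May 2050 has 31 days -> back to April 30, 2050 -> 91 left
April 2050 has 30 days -> back to March 31, 2050 -> 61 left
March 2050 has 31 days -> back to February 28, 2050 -> 30 left
February 2050 has 28 days -> back to January 31, 2050 -> 2 left
January 2050: 31 - 2 = 29 -> lands on January 29

Result: 2050-01-29
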